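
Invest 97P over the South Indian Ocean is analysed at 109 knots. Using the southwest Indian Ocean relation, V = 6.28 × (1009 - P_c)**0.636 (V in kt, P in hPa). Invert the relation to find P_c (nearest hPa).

ΔP = (V / 6.28)^(1/0.636) = (109/6.28)^1.572.
109/6.28 = 17.357; 17.357^1.572 ≈ 88.89 hPa.
P_c = 1009 − 88.89 = 920.11 ≈ 920 hPa.

920 hPa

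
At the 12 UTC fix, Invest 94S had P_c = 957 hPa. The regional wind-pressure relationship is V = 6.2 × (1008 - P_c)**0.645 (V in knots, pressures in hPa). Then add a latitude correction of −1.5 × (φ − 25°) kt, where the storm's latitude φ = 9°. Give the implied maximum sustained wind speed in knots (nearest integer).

ΔP = 1008 − 957 = 51 hPa.
51^0.645 ≈ 12.629.
V ≈ 6.2 × 12.629 ≈ 78.3 kt.
Latitude correction: −1.5 × (9 − 25) = 24 kt.
Corrected V ≈ 102.3 kt → 102 kt.

102 kt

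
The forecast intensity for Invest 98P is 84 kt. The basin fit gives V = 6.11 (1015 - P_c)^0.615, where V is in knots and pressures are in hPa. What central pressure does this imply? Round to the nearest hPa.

944 hPa

ΔP = (V / 6.11)^(1/0.615) = (84/6.11)^1.626.
84/6.11 = 13.748; 13.748^1.626 ≈ 70.92 hPa.
P_c = 1015 − 70.92 = 944.08 ≈ 944 hPa.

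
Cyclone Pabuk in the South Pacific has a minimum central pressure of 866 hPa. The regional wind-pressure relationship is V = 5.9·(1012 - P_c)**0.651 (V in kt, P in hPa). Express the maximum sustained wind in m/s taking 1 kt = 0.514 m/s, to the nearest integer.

78 m/s

ΔP = 1012 − 866 = 146 hPa.
V ≈ 5.9 × 146^0.651 = 5.9 × 25.644 ≈ 151.302 kt.
151.302 × 0.514 ≈ 77.77 m/s → 78 m/s.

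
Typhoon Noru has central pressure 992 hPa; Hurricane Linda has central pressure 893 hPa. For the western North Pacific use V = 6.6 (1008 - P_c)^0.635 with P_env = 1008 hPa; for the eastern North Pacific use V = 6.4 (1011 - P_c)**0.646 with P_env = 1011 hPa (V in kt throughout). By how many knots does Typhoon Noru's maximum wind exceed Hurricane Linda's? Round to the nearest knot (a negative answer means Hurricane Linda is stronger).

Typhoon Noru: ΔP = 16; V ≈ 6.6 × 16^0.635 ≈ 38.38 kt.
Hurricane Linda: ΔP = 118; V ≈ 6.4 × 118^0.646 ≈ 139.51 kt.
Difference ≈ 38.38 − 139.51 = -101.13 → -101 kt.

-101 kt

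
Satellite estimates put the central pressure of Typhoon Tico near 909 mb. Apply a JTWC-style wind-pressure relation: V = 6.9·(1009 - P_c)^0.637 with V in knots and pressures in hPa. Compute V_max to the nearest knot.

ΔP = 1009 − 909 = 100 mb.
100^0.637 ≈ 18.793.
V ≈ 6.9 × 18.793 ≈ 129.7 kt.

130 kt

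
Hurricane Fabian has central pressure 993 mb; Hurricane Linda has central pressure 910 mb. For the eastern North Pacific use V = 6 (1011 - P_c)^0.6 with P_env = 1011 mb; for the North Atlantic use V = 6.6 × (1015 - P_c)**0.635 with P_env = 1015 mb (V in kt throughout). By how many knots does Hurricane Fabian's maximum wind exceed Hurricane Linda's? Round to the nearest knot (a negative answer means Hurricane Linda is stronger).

-93 kt

Hurricane Fabian: ΔP = 18; V ≈ 6 × 18^0.6 ≈ 33.99 kt.
Hurricane Linda: ΔP = 105; V ≈ 6.6 × 105^0.635 ≈ 126.76 kt.
Difference ≈ 33.99 − 126.76 = -92.77 → -93 kt.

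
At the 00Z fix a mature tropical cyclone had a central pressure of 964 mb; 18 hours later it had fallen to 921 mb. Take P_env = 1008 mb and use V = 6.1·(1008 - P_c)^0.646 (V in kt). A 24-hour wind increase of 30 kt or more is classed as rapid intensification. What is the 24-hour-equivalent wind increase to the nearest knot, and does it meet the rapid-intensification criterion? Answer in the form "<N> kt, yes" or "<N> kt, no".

52 kt, yes

V₁: ΔP = 44, V ≈ 6.1 × 44^0.646 ≈ 70.31 kt.
V₂: ΔP = 87, V ≈ 6.1 × 87^0.646 ≈ 109.21 kt.
ΔV over 18 h = 38.90 kt → 24 h equivalent = 38.90 × 24/18 ≈ 51.87 kt.
52 kt ≥ 30 kt ⇒ rapid intensification.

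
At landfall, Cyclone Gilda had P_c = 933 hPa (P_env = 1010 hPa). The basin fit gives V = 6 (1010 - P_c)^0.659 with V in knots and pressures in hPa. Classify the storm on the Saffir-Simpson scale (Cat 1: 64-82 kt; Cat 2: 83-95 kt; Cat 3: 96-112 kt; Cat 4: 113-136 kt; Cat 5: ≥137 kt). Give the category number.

ΔP = 1010 − 933 = 77 hPa.
V ≈ 6 × 77^0.659 = 6 × 17.51 ≈ 105 kt.
105 kt falls in the Category 3 band.

3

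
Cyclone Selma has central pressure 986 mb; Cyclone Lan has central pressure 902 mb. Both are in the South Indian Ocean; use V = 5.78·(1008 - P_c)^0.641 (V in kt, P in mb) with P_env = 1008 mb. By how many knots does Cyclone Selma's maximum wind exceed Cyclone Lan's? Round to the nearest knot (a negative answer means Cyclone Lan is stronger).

Cyclone Selma: ΔP = 22; V ≈ 5.78 × 22^0.641 ≈ 41.92 kt.
Cyclone Lan: ΔP = 106; V ≈ 5.78 × 106^0.641 ≈ 114.85 kt.
Difference ≈ 41.92 − 114.85 = -72.93 → -73 kt.

-73 kt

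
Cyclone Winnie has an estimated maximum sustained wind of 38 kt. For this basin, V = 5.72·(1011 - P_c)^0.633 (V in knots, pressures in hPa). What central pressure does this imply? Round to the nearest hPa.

ΔP = (V / 5.72)^(1/0.633) = (38/5.72)^1.580.
38/5.72 = 6.643; 6.643^1.580 ≈ 19.92 hPa.
P_c = 1011 − 19.92 = 991.08 ≈ 991 hPa.

991 hPa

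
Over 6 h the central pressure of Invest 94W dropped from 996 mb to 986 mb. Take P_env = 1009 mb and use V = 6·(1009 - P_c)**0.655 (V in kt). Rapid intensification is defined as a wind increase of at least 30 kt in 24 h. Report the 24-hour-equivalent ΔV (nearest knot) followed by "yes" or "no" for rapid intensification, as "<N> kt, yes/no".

58 kt, yes

V₁: ΔP = 13, V ≈ 6 × 13^0.655 ≈ 32.19 kt.
V₂: ΔP = 23, V ≈ 6 × 23^0.655 ≈ 46.78 kt.
ΔV over 6 h = 14.59 kt → 24 h equivalent = 14.59 × 24/6 ≈ 58.36 kt.
58 kt ≥ 30 kt ⇒ rapid intensification.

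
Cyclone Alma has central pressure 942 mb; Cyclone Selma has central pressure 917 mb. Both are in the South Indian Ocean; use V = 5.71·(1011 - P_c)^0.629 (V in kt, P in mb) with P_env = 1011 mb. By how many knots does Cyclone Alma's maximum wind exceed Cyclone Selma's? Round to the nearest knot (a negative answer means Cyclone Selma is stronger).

-18 kt

Cyclone Alma: ΔP = 69; V ≈ 5.71 × 69^0.629 ≈ 81.90 kt.
Cyclone Selma: ΔP = 94; V ≈ 5.71 × 94^0.629 ≈ 99.48 kt.
Difference ≈ 81.90 − 99.48 = -17.58 → -18 kt.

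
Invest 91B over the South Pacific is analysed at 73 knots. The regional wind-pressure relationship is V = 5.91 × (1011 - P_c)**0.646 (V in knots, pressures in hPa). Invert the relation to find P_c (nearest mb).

962 mb

ΔP = (V / 5.91)^(1/0.646) = (73/5.91)^1.548.
73/5.91 = 12.352; 12.352^1.548 ≈ 48.98 mb.
P_c = 1011 − 48.98 = 962.02 ≈ 962 mb.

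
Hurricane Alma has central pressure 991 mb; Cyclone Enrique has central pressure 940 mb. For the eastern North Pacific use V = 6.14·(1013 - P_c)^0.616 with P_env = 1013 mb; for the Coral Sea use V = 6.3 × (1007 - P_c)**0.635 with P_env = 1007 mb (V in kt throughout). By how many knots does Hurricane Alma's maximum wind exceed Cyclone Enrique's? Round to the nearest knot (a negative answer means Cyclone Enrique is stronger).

-50 kt

Hurricane Alma: ΔP = 22; V ≈ 6.14 × 22^0.616 ≈ 41.22 kt.
Cyclone Enrique: ΔP = 67; V ≈ 6.3 × 67^0.635 ≈ 90.97 kt.
Difference ≈ 41.22 − 90.97 = -49.75 → -50 kt.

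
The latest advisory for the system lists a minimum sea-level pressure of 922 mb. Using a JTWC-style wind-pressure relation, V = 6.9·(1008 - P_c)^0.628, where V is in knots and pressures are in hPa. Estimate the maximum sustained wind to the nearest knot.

113 kt

ΔP = 1008 − 922 = 86 mb.
86^0.628 ≈ 16.401.
V ≈ 6.9 × 16.401 ≈ 113.2 kt.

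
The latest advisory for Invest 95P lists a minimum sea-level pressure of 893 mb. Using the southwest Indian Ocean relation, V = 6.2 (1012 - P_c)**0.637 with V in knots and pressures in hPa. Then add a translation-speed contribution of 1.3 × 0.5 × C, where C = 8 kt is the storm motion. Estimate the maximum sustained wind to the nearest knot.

135 kt

ΔP = 1012 − 893 = 119 mb.
119^0.637 ≈ 20.995.
V ≈ 6.2 × 20.995 ≈ 130.2 kt.
Translation term: 1.3 × 0.5 × 8 = 5.2 kt.
Corrected V ≈ 135.4 kt → 135 kt.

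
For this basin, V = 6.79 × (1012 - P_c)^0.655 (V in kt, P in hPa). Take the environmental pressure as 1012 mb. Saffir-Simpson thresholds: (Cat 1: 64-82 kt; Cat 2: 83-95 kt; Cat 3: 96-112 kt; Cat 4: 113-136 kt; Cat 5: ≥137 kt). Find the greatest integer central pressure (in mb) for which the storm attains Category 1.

Category 1 begins at V = 64 kt.
Required ΔP = (64/6.79)^(1/0.655) = 9.426^1.527 ≈ 30.73 mb.
P_c ≤ 1012 − 30.73 = 981.27, so the highest integer P_c is 981 mb.

981 mb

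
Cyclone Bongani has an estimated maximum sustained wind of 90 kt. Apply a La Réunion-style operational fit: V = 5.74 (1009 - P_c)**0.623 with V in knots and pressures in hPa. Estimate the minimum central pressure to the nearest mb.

926 mb

ΔP = (V / 5.74)^(1/0.623) = (90/5.74)^1.605.
90/5.74 = 15.679; 15.679^1.605 ≈ 82.92 mb.
P_c = 1009 − 82.92 = 926.08 ≈ 926 mb.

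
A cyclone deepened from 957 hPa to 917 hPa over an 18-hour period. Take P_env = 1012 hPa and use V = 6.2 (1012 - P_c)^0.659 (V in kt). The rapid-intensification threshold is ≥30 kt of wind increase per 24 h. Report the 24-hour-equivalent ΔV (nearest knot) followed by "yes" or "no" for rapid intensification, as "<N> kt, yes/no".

V₁: ΔP = 55, V ≈ 6.2 × 55^0.659 ≈ 86.95 kt.
V₂: ΔP = 95, V ≈ 6.2 × 95^0.659 ≈ 124.66 kt.
ΔV over 18 h = 37.71 kt → 24 h equivalent = 37.71 × 24/18 ≈ 50.28 kt.
50 kt ≥ 30 kt ⇒ rapid intensification.

50 kt, yes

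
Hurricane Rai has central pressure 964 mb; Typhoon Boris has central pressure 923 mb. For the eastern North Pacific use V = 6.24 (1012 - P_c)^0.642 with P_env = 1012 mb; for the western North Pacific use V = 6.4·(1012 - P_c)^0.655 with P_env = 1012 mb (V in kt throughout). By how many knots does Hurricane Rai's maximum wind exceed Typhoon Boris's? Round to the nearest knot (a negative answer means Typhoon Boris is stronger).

-46 kt

Hurricane Rai: ΔP = 48; V ≈ 6.24 × 48^0.642 ≈ 74.91 kt.
Typhoon Boris: ΔP = 89; V ≈ 6.4 × 89^0.655 ≈ 121.07 kt.
Difference ≈ 74.91 − 121.07 = -46.16 → -46 kt.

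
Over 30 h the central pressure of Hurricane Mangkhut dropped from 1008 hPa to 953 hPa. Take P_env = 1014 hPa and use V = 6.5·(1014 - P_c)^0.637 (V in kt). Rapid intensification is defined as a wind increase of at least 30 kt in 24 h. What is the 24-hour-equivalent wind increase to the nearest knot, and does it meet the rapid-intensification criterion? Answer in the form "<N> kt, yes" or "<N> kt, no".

V₁: ΔP = 6, V ≈ 6.5 × 6^0.637 ≈ 20.35 kt.
V₂: ΔP = 61, V ≈ 6.5 × 61^0.637 ≈ 89.16 kt.
ΔV over 30 h = 68.81 kt → 24 h equivalent = 68.81 × 24/30 ≈ 55.05 kt.
55 kt ≥ 30 kt ⇒ rapid intensification.

55 kt, yes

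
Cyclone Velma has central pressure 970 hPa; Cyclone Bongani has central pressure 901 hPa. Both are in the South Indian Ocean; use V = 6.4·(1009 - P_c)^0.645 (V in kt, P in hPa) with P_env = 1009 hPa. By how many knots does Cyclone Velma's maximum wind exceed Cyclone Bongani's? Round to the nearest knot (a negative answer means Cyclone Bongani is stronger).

Cyclone Velma: ΔP = 39; V ≈ 6.4 × 39^0.645 ≈ 67.99 kt.
Cyclone Bongani: ΔP = 108; V ≈ 6.4 × 108^0.645 ≈ 131.14 kt.
Difference ≈ 67.99 − 131.14 = -63.15 → -63 kt.

-63 kt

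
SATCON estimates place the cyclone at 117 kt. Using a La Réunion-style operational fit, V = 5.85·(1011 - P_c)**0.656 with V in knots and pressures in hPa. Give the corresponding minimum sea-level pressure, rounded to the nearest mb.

ΔP = (V / 5.85)^(1/0.656) = (117/5.85)^1.524.
117/5.85 = 20.000; 20.000^1.524 ≈ 96.22 mb.
P_c = 1011 − 96.22 = 914.78 ≈ 915 mb.

915 mb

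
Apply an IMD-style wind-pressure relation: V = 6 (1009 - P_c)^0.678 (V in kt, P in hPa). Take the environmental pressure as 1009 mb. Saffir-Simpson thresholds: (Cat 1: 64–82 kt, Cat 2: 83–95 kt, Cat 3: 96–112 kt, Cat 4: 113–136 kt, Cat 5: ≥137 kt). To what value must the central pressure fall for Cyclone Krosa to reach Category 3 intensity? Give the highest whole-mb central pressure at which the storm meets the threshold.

Category 3 begins at V = 96 kt.
Required ΔP = (96/6)^(1/0.678) = 16.000^1.475 ≈ 59.70 mb.
P_c ≤ 1009 − 59.70 = 949.30, so the highest integer P_c is 949 mb.

949 mb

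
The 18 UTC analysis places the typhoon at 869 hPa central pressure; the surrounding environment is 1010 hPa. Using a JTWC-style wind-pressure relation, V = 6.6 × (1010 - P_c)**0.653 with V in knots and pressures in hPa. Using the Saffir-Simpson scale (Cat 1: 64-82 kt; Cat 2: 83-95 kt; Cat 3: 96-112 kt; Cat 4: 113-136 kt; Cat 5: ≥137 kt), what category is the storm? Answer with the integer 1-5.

5

ΔP = 1010 − 869 = 141 hPa.
V ≈ 6.6 × 141^0.653 = 6.6 × 25.32 ≈ 167 kt.
167 kt falls in the Category 5 band.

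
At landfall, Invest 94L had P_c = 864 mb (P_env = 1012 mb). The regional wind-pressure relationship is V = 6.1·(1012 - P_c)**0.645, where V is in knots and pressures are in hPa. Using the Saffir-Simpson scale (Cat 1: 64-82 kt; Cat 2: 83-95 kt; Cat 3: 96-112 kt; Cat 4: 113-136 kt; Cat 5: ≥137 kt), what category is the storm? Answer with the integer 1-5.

ΔP = 1012 − 864 = 148 mb.
V ≈ 6.1 × 148^0.645 = 6.1 × 25.11 ≈ 153 kt.
153 kt falls in the Category 5 band.

5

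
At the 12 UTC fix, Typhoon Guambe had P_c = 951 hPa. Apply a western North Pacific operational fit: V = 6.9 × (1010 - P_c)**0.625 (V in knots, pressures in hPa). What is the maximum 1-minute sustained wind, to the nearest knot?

ΔP = 1010 − 951 = 59 hPa.
59^0.625 ≈ 12.787.
V ≈ 6.9 × 12.787 ≈ 88.2 kt.

88 kt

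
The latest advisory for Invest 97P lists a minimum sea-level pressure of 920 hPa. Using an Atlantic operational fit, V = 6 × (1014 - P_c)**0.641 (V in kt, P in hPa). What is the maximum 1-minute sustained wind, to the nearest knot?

ΔP = 1014 − 920 = 94 hPa.
94^0.641 ≈ 18.398.
V ≈ 6 × 18.398 ≈ 110.4 kt.

110 kt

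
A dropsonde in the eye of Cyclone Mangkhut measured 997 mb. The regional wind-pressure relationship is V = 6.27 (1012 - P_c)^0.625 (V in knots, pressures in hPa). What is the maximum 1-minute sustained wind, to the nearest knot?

34 kt

ΔP = 1012 − 997 = 15 mb.
15^0.625 ≈ 5.433.
V ≈ 6.27 × 5.433 ≈ 34.1 kt.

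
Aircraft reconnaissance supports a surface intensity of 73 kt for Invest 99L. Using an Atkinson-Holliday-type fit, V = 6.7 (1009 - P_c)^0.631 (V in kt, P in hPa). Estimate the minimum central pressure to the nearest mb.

ΔP = (V / 6.7)^(1/0.631) = (73/6.7)^1.585.
73/6.7 = 10.896; 10.896^1.585 ≈ 44.04 mb.
P_c = 1009 − 44.04 = 964.96 ≈ 965 mb.

965 mb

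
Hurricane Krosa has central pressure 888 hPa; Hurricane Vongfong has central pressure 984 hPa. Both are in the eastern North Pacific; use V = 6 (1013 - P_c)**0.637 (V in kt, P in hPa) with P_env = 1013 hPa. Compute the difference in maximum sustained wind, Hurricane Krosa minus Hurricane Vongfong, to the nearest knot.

Hurricane Krosa: ΔP = 125; V ≈ 6 × 125^0.637 ≈ 129.98 kt.
Hurricane Vongfong: ΔP = 29; V ≈ 6 × 29^0.637 ≈ 51.25 kt.
Difference ≈ 129.98 − 51.25 = 78.73 → 79 kt.

79 kt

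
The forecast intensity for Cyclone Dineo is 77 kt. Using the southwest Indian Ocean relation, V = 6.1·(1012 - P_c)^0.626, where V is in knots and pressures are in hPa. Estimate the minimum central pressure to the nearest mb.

ΔP = (V / 6.1)^(1/0.626) = (77/6.1)^1.597.
77/6.1 = 12.623; 12.623^1.597 ≈ 57.42 mb.
P_c = 1012 − 57.42 = 954.58 ≈ 955 mb.

955 mb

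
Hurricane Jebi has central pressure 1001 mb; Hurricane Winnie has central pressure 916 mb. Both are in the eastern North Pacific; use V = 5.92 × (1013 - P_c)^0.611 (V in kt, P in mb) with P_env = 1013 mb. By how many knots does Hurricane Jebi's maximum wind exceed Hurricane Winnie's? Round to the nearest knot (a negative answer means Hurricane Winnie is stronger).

Hurricane Jebi: ΔP = 12; V ≈ 5.92 × 12^0.611 ≈ 27.02 kt.
Hurricane Winnie: ΔP = 97; V ≈ 5.92 × 97^0.611 ≈ 96.88 kt.
Difference ≈ 27.02 − 96.88 = -69.86 → -70 kt.

-70 kt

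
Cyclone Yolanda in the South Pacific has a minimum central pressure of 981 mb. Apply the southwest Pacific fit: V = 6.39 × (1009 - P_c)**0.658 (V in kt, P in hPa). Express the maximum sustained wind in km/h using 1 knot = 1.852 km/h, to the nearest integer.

106 km/h

ΔP = 1009 − 981 = 28 mb.
V ≈ 6.39 × 28^0.658 = 6.39 × 8.958 ≈ 57.244 kt.
57.244 × 1.852 ≈ 106.02 km/h → 106 km/h.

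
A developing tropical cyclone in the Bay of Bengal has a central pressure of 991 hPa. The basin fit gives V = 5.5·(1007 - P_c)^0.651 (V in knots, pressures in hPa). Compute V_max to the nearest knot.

33 kt

ΔP = 1007 − 991 = 16 hPa.
16^0.651 ≈ 6.080.
V ≈ 5.5 × 6.080 ≈ 33.4 kt.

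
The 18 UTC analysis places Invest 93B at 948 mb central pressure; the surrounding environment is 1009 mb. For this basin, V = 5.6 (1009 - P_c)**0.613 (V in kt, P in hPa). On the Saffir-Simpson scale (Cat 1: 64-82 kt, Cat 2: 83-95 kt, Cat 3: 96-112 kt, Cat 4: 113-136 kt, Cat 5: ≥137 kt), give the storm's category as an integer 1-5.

ΔP = 1009 − 948 = 61 mb.
V ≈ 5.6 × 61^0.613 = 5.6 × 12.43 ≈ 70 kt.
70 kt falls in the Category 1 band.

1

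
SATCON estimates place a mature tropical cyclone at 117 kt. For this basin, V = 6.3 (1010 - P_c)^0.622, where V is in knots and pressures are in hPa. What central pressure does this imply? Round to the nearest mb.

900 mb

ΔP = (V / 6.3)^(1/0.622) = (117/6.3)^1.608.
117/6.3 = 18.571; 18.571^1.608 ≈ 109.63 mb.
P_c = 1010 − 109.63 = 900.37 ≈ 900 mb.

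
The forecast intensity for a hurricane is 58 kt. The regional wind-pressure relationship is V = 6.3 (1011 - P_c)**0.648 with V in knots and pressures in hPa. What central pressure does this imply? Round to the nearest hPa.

ΔP = (V / 6.3)^(1/0.648) = (58/6.3)^1.543.
58/6.3 = 9.206; 9.206^1.543 ≈ 30.75 hPa.
P_c = 1011 − 30.75 = 980.25 ≈ 980 hPa.

980 hPa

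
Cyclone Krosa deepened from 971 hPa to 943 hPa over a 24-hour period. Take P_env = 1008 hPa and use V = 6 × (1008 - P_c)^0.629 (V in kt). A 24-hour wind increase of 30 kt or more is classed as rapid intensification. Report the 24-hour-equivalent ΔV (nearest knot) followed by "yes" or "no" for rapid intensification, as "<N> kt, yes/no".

25 kt, no

V₁: ΔP = 37, V ≈ 6 × 37^0.629 ≈ 58.15 kt.
V₂: ΔP = 65, V ≈ 6 × 65^0.629 ≈ 82.88 kt.
ΔV over 24 h = 24.73 kt → 24 h equivalent = 24.73 × 24/24 ≈ 24.73 kt.
25 kt < 30 kt ⇒ not rapid intensification.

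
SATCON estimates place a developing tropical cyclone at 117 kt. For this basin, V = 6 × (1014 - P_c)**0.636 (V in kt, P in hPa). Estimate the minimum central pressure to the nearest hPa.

ΔP = (V / 6)^(1/0.636) = (117/6)^1.572.
117/6 = 19.500; 19.500^1.572 ≈ 106.75 hPa.
P_c = 1014 − 106.75 = 907.25 ≈ 907 hPa.

907 hPa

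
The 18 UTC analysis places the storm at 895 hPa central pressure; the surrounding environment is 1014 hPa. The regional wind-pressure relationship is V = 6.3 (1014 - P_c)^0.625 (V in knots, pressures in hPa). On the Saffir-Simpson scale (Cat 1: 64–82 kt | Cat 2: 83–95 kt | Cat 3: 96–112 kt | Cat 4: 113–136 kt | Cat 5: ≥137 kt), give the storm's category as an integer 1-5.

ΔP = 1014 − 895 = 119 hPa.
V ≈ 6.3 × 119^0.625 = 6.3 × 19.83 ≈ 125 kt.
125 kt falls in the Category 4 band.

4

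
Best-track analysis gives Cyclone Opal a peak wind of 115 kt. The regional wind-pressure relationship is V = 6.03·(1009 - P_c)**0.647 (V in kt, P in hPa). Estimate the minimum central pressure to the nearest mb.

ΔP = (V / 6.03)^(1/0.647) = (115/6.03)^1.546.
115/6.03 = 19.071; 19.071^1.546 ≈ 95.27 mb.
P_c = 1009 − 95.27 = 913.73 ≈ 914 mb.

914 mb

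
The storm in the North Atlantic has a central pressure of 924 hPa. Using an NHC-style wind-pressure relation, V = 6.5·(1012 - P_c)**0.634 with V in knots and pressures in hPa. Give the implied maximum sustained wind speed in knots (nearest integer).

ΔP = 1012 − 924 = 88 hPa.
88^0.634 ≈ 17.092.
V ≈ 6.5 × 17.092 ≈ 111.1 kt.

111 kt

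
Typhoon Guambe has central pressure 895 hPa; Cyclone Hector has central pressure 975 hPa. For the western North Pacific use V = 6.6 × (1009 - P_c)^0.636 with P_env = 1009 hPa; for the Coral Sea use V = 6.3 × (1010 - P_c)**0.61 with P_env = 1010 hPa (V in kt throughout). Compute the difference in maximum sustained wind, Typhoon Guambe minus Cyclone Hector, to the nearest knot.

Typhoon Guambe: ΔP = 114; V ≈ 6.6 × 114^0.636 ≈ 134.19 kt.
Cyclone Hector: ΔP = 35; V ≈ 6.3 × 35^0.61 ≈ 55.11 kt.
Difference ≈ 134.19 − 55.11 = 79.08 → 79 kt.

79 kt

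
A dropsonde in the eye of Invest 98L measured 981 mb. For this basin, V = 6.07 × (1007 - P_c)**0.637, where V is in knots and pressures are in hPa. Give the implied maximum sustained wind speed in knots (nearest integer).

48 kt

ΔP = 1007 − 981 = 26 mb.
26^0.637 ≈ 7.968.
V ≈ 6.07 × 7.968 ≈ 48.4 kt.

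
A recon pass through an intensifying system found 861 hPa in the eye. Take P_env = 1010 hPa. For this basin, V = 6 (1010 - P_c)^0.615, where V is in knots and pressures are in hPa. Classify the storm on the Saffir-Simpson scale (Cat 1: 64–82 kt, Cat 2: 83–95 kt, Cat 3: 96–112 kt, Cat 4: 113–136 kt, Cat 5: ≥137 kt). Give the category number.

ΔP = 1010 − 861 = 149 hPa.
V ≈ 6 × 149^0.615 = 6 × 21.70 ≈ 130 kt.
130 kt falls in the Category 4 band.

4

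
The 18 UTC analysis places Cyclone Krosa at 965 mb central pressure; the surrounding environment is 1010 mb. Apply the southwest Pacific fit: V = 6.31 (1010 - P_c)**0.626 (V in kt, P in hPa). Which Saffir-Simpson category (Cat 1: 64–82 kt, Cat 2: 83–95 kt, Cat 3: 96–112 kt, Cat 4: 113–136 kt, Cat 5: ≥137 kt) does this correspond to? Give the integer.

1

ΔP = 1010 − 965 = 45 mb.
V ≈ 6.31 × 45^0.626 = 6.31 × 10.84 ≈ 68 kt.
68 kt falls in the Category 1 band.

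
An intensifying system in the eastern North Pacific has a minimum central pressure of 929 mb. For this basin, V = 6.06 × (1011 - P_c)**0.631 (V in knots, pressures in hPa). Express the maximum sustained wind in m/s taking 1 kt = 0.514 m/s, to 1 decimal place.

ΔP = 1011 − 929 = 82 mb.
V ≈ 6.06 × 82^0.631 = 6.06 × 16.129 ≈ 97.744 kt.
97.744 × 0.514 ≈ 50.24 m/s → 50.2 m/s.

50.2 m/s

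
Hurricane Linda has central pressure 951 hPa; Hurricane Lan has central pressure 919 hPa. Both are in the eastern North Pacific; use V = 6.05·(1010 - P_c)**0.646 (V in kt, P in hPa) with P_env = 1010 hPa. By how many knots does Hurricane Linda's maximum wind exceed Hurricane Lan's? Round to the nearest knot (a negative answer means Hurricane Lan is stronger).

-27 kt

Hurricane Linda: ΔP = 59; V ≈ 6.05 × 59^0.646 ≈ 84.28 kt.
Hurricane Lan: ΔP = 91; V ≈ 6.05 × 91^0.646 ≈ 111.51 kt.
Difference ≈ 84.28 − 111.51 = -27.23 → -27 kt.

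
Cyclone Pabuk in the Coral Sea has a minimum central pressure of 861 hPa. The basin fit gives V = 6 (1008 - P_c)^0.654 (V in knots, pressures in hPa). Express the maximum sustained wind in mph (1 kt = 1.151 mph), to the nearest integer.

181 mph

ΔP = 1008 − 861 = 147 hPa.
V ≈ 6 × 147^0.654 = 6 × 26.147 ≈ 156.883 kt.
156.883 × 1.151 ≈ 180.57 mph → 181 mph.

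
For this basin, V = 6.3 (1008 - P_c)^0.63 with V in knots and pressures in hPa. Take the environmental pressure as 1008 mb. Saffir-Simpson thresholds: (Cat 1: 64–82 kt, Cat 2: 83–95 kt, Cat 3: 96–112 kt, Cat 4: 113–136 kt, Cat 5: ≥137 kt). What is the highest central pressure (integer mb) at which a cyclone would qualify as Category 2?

948 mb

Category 2 begins at V = 83 kt.
Required ΔP = (83/6.3)^(1/0.63) = 13.175^1.587 ≈ 59.89 mb.
P_c ≤ 1008 − 59.89 = 948.11, so the highest integer P_c is 948 mb.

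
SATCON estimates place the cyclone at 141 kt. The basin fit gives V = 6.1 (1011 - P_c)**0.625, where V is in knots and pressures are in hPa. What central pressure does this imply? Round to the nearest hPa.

ΔP = (V / 6.1)^(1/0.625) = (141/6.1)^1.600.
141/6.1 = 23.115; 23.115^1.600 ≈ 152.13 hPa.
P_c = 1011 − 152.13 = 858.87 ≈ 859 hPa.

859 hPa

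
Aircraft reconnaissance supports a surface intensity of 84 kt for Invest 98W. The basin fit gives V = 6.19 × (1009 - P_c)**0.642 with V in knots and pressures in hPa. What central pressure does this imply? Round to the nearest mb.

ΔP = (V / 6.19)^(1/0.642) = (84/6.19)^1.558.
84/6.19 = 13.570; 13.570^1.558 ≈ 58.10 mb.
P_c = 1009 − 58.10 = 950.90 ≈ 951 mb.

951 mb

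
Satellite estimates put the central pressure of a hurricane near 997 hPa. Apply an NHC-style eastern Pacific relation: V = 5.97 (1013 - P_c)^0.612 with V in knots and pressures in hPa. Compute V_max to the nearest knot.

ΔP = 1013 − 997 = 16 hPa.
16^0.612 ≈ 5.457.
V ≈ 5.97 × 5.457 ≈ 32.6 kt.

33 kt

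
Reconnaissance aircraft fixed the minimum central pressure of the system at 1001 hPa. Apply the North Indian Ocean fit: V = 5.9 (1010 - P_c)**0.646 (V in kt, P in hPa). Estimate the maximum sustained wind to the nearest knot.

ΔP = 1010 − 1001 = 9 hPa.
9^0.646 ≈ 4.135.
V ≈ 5.9 × 4.135 ≈ 24.4 kt.

24 kt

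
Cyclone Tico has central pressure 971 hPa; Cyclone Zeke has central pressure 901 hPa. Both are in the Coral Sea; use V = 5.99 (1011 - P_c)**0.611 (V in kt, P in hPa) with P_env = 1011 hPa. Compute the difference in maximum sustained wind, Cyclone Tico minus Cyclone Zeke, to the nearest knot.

Cyclone Tico: ΔP = 40; V ≈ 5.99 × 40^0.611 ≈ 57.05 kt.
Cyclone Zeke: ΔP = 110; V ≈ 5.99 × 110^0.611 ≈ 105.86 kt.
Difference ≈ 57.05 − 105.86 = -48.81 → -49 kt.

-49 kt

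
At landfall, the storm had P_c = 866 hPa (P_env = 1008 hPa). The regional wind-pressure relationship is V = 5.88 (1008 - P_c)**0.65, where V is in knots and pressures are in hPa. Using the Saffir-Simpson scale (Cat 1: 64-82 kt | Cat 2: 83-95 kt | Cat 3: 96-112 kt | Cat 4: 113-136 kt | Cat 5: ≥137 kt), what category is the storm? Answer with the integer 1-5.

ΔP = 1008 − 866 = 142 hPa.
V ≈ 5.88 × 142^0.65 = 5.88 × 25.06 ≈ 147 kt.
147 kt falls in the Category 5 band.

5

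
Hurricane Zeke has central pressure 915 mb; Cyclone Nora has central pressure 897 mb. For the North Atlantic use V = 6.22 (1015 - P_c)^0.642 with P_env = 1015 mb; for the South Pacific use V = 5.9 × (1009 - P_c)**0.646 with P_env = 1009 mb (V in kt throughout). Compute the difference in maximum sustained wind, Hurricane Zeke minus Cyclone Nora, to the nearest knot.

-5 kt

Hurricane Zeke: ΔP = 100; V ≈ 6.22 × 100^0.642 ≈ 119.62 kt.
Cyclone Nora: ΔP = 112; V ≈ 5.9 × 112^0.646 ≈ 124.35 kt.
Difference ≈ 119.62 − 124.35 = -4.73 → -5 kt.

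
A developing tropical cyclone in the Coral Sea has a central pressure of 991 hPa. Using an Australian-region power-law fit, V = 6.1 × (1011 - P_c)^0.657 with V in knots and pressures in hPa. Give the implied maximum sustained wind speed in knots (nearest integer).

44 kt

ΔP = 1011 − 991 = 20 hPa.
20^0.657 ≈ 7.158.
V ≈ 6.1 × 7.158 ≈ 43.7 kt.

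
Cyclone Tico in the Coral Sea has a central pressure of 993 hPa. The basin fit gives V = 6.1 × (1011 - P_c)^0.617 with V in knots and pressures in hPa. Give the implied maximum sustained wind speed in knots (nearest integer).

ΔP = 1011 − 993 = 18 hPa.
18^0.617 ≈ 5.950.
V ≈ 6.1 × 5.950 ≈ 36.3 kt.

36 kt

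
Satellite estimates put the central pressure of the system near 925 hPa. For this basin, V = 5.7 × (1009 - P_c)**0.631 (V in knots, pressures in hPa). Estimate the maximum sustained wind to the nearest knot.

ΔP = 1009 − 925 = 84 hPa.
84^0.631 ≈ 16.376.
V ≈ 5.7 × 16.376 ≈ 93.3 kt.

93 kt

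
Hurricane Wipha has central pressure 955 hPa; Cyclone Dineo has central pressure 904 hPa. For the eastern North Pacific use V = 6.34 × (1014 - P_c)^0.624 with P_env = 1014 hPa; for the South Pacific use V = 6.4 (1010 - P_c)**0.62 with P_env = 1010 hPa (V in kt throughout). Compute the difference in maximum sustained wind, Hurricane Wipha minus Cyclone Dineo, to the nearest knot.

-35 kt

Hurricane Wipha: ΔP = 59; V ≈ 6.34 × 59^0.624 ≈ 80.74 kt.
Cyclone Dineo: ΔP = 106; V ≈ 6.4 × 106^0.62 ≈ 115.31 kt.
Difference ≈ 80.74 − 115.31 = -34.57 → -35 kt.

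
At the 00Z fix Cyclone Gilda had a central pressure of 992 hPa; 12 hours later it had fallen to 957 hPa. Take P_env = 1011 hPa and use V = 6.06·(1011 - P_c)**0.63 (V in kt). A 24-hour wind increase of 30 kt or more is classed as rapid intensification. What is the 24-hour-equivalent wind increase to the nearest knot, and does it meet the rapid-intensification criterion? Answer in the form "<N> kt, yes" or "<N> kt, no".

72 kt, yes

V₁: ΔP = 19, V ≈ 6.06 × 19^0.63 ≈ 38.73 kt.
V₂: ΔP = 54, V ≈ 6.06 × 54^0.63 ≈ 74.80 kt.
ΔV over 12 h = 36.07 kt → 24 h equivalent = 36.07 × 24/12 ≈ 72.14 kt.
72 kt ≥ 30 kt ⇒ rapid intensification.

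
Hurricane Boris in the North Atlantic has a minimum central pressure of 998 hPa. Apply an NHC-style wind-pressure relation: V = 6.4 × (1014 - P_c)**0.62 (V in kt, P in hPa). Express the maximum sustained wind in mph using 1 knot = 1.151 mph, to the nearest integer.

41 mph

ΔP = 1014 − 998 = 16 hPa.
V ≈ 6.4 × 16^0.62 = 6.4 × 5.579 ≈ 35.705 kt.
35.705 × 1.151 ≈ 41.10 mph → 41 mph.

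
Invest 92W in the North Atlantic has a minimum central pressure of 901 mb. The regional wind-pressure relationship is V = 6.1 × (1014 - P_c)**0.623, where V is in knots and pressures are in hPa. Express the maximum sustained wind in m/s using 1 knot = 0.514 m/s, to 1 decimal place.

ΔP = 1014 − 901 = 113 mb.
V ≈ 6.1 × 113^0.623 = 6.1 × 19.014 ≈ 115.984 kt.
115.984 × 0.514 ≈ 59.62 m/s → 59.6 m/s.

59.6 m/s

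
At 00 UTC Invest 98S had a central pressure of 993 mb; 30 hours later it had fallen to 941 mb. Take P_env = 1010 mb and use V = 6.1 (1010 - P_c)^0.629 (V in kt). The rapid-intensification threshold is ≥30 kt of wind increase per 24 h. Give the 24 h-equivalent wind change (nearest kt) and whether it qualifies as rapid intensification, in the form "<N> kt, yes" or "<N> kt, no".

V₁: ΔP = 17, V ≈ 6.1 × 17^0.629 ≈ 36.25 kt.
V₂: ΔP = 69, V ≈ 6.1 × 69^0.629 ≈ 87.49 kt.
ΔV over 30 h = 51.24 kt → 24 h equivalent = 51.24 × 24/30 ≈ 40.99 kt.
41 kt ≥ 30 kt ⇒ rapid intensification.

41 kt, yes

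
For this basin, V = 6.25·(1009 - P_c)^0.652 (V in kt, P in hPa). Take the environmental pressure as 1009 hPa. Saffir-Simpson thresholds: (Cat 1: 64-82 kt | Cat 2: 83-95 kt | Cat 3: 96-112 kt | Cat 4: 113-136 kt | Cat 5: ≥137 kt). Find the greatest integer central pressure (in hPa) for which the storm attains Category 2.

956 hPa

Category 2 begins at V = 83 kt.
Required ΔP = (83/6.25)^(1/0.652) = 13.280^1.534 ≈ 52.81 hPa.
P_c ≤ 1009 − 52.81 = 956.19, so the highest integer P_c is 956 hPa.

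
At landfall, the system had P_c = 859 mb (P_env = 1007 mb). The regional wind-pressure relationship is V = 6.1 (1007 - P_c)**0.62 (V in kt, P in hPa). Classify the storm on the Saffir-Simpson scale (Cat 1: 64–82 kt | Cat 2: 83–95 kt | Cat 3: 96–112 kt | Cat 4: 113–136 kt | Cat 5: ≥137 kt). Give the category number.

ΔP = 1007 − 859 = 148 mb.
V ≈ 6.1 × 148^0.62 = 6.1 × 22.16 ≈ 135 kt.
135 kt falls in the Category 4 band.

4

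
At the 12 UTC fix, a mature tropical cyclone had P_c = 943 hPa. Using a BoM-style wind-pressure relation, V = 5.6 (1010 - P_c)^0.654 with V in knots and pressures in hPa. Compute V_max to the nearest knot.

ΔP = 1010 − 943 = 67 hPa.
67^0.654 ≈ 15.641.
V ≈ 5.6 × 15.641 ≈ 87.6 kt.

88 kt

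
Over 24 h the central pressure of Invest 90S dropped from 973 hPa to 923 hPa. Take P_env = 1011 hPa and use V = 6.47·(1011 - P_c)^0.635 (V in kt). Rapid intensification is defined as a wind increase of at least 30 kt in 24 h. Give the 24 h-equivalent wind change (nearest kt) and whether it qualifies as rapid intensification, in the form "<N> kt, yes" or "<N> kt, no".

46 kt, yes

V₁: ΔP = 38, V ≈ 6.47 × 38^0.635 ≈ 65.17 kt.
V₂: ΔP = 88, V ≈ 6.47 × 88^0.635 ≈ 111.08 kt.
ΔV over 24 h = 45.91 kt → 24 h equivalent = 45.91 × 24/24 ≈ 45.91 kt.
46 kt ≥ 30 kt ⇒ rapid intensification.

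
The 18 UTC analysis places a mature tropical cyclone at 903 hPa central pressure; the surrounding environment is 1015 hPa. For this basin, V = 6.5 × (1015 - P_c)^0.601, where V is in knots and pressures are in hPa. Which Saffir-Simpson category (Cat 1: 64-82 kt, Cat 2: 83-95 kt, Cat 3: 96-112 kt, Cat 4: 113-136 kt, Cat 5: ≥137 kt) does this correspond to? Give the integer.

ΔP = 1015 − 903 = 112 hPa.
V ≈ 6.5 × 112^0.601 = 6.5 × 17.04 ≈ 111 kt.
111 kt falls in the Category 3 band.

3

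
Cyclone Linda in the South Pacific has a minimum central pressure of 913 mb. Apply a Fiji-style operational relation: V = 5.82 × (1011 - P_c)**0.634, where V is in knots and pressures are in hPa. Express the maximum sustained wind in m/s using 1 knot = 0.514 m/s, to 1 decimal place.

ΔP = 1011 − 913 = 98 mb.
V ≈ 5.82 × 98^0.634 = 5.82 × 18.299 ≈ 106.503 kt.
106.503 × 0.514 ≈ 54.74 m/s → 54.7 m/s.

54.7 m/s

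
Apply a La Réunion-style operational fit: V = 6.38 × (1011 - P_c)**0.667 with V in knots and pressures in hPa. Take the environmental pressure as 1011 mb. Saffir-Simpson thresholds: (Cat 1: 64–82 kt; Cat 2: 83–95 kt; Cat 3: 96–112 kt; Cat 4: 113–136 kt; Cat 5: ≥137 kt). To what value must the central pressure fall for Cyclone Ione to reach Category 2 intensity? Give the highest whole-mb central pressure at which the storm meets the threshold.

Category 2 begins at V = 83 kt.
Required ΔP = (83/6.38)^(1/0.667) = 13.009^1.499 ≈ 46.83 mb.
P_c ≤ 1011 − 46.83 = 964.17, so the highest integer P_c is 964 mb.

964 mb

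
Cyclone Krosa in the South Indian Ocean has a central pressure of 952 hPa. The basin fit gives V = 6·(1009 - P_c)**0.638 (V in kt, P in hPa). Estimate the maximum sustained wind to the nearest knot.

79 kt

ΔP = 1009 − 952 = 57 hPa.
57^0.638 ≈ 13.190.
V ≈ 6 × 13.190 ≈ 79.1 kt.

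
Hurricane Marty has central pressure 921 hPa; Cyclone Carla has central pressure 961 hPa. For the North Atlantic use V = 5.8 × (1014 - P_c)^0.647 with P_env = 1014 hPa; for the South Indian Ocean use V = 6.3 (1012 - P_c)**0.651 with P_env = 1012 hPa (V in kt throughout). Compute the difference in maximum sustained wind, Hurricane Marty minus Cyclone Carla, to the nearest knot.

Hurricane Marty: ΔP = 93; V ≈ 5.8 × 93^0.647 ≈ 108.90 kt.
Cyclone Carla: ΔP = 51; V ≈ 6.3 × 51^0.651 ≈ 81.46 kt.
Difference ≈ 108.90 − 81.46 = 27.44 → 27 kt.

27 kt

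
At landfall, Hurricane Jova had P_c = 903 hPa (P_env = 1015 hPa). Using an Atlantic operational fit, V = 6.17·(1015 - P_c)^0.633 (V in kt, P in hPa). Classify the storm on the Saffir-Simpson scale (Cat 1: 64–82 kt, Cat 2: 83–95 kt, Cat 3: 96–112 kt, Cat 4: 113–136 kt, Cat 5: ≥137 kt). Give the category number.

4

ΔP = 1015 − 903 = 112 hPa.
V ≈ 6.17 × 112^0.633 = 6.17 × 19.82 ≈ 122 kt.
122 kt falls in the Category 4 band.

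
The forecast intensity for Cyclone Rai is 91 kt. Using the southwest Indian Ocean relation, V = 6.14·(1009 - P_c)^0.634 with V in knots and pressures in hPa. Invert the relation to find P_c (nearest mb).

939 mb

ΔP = (V / 6.14)^(1/0.634) = (91/6.14)^1.577.
91/6.14 = 14.821; 14.821^1.577 ≈ 70.28 mb.
P_c = 1009 − 70.28 = 938.72 ≈ 939 mb.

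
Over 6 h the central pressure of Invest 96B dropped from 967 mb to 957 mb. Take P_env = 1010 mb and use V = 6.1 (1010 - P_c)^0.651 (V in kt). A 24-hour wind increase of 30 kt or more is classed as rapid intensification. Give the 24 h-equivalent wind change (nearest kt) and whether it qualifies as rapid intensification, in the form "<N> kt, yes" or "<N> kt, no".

V₁: ΔP = 43, V ≈ 6.1 × 43^0.651 ≈ 70.59 kt.
V₂: ΔP = 53, V ≈ 6.1 × 53^0.651 ≈ 80.88 kt.
ΔV over 6 h = 10.29 kt → 24 h equivalent = 10.29 × 24/6 ≈ 41.16 kt.
41 kt ≥ 30 kt ⇒ rapid intensification.

41 kt, yes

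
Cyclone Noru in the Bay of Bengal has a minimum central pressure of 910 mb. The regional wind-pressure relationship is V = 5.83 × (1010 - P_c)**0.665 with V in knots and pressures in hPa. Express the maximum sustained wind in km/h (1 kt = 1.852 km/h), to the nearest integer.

ΔP = 1010 − 910 = 100 mb.
V ≈ 5.83 × 100^0.665 = 5.83 × 21.380 ≈ 124.643 kt.
124.643 × 1.852 ≈ 230.84 km/h → 231 km/h.

231 km/h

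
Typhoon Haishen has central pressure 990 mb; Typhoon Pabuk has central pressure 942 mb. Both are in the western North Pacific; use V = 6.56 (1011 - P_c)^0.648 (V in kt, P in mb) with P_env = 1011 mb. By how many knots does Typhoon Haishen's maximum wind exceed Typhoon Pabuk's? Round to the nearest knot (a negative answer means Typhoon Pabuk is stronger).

Typhoon Haishen: ΔP = 21; V ≈ 6.56 × 21^0.648 ≈ 47.17 kt.
Typhoon Pabuk: ΔP = 69; V ≈ 6.56 × 69^0.648 ≈ 101.97 kt.
Difference ≈ 47.17 − 101.97 = -54.80 → -55 kt.

-55 kt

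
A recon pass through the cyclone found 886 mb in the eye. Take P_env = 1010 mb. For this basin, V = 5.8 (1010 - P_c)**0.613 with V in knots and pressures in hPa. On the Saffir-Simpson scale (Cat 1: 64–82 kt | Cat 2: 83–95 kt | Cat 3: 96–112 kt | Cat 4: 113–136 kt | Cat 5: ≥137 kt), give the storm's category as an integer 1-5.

ΔP = 1010 − 886 = 124 mb.
V ≈ 5.8 × 124^0.613 = 5.8 × 19.20 ≈ 111 kt.
111 kt falls in the Category 3 band.

3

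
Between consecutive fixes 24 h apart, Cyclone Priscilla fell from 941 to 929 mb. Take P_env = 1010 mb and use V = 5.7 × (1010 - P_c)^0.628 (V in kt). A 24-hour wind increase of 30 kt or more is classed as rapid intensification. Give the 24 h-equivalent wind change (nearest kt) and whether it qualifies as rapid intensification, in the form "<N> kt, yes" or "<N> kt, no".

9 kt, no

V₁: ΔP = 69, V ≈ 5.7 × 69^0.628 ≈ 81.41 kt.
V₂: ΔP = 81, V ≈ 5.7 × 81^0.628 ≈ 90.03 kt.
ΔV over 24 h = 8.62 kt → 24 h equivalent = 8.62 × 24/24 ≈ 8.62 kt.
9 kt < 30 kt ⇒ not rapid intensification.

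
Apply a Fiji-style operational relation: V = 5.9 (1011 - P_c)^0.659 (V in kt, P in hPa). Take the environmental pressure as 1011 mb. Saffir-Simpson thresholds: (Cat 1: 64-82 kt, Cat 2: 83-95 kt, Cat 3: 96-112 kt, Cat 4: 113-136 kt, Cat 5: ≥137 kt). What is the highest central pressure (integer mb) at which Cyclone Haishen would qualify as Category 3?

942 mb

Category 3 begins at V = 96 kt.
Required ΔP = (96/5.9)^(1/0.659) = 16.271^1.517 ≈ 68.91 mb.
P_c ≤ 1011 − 68.91 = 942.09, so the highest integer P_c is 942 mb.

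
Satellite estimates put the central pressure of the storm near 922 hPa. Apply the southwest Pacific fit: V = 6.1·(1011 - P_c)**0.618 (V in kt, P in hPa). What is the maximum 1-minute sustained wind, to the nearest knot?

98 kt

ΔP = 1011 − 922 = 89 hPa.
89^0.618 ≈ 16.022.
V ≈ 6.1 × 16.022 ≈ 97.7 kt.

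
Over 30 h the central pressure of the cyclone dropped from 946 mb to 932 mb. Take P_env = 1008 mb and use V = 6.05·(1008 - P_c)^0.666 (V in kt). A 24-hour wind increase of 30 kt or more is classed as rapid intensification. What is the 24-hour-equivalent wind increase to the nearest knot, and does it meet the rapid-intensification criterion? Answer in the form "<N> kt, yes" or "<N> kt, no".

11 kt, no

V₁: ΔP = 62, V ≈ 6.05 × 62^0.666 ≈ 94.51 kt.
V₂: ΔP = 76, V ≈ 6.05 × 76^0.666 ≈ 108.24 kt.
ΔV over 30 h = 13.73 kt → 24 h equivalent = 13.73 × 24/30 ≈ 10.98 kt.
11 kt < 30 kt ⇒ not rapid intensification.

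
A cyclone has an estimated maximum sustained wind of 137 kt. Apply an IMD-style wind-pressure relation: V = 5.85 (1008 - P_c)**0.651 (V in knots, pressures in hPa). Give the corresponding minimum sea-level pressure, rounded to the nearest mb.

ΔP = (V / 5.85)^(1/0.651) = (137/5.85)^1.536.
137/5.85 = 23.419; 23.419^1.536 ≈ 126.99 mb.
P_c = 1008 − 126.99 = 881.01 ≈ 881 mb.

881 mb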